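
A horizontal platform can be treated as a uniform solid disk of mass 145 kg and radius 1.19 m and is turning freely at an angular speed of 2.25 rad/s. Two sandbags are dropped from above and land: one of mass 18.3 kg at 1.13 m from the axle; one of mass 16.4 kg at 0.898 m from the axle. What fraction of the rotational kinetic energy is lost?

No external torque acts about the axle; L_before = L_after.
I_p = ½(145)(1.19)² = 102.7 kg·m².
Added inertia Σmr² = (18.3)(1.13)² + (16.4)(0.898)² = 36.59 kg·m²; I_f = 102.7 + 36.59 = 139.3 kg·m².
ω_f = I_p ω_i / I_f = (102.7)(2.25) / 139.3 = 1.659 rad/s.
KE_i = ½(102.7)(2.250 rad/s)² = 259.9 J; KE_f = ½(139.3)(1.659)² = 191.6 J.
Fraction lost = 0.2628.

fraction ≈ 0.263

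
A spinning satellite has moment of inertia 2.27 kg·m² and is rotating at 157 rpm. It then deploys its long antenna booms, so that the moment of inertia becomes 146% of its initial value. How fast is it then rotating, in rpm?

No external torque acts about the spin axis, so angular momentum is conserved.
I₂ = 1.46 × 2.27 = 3.314 kg·m².
ω₂ = I₁ω₁ / I₂ = (2.270)(157 rpm) / (3.314) = 107.5 rpm.

ω₂ ≈ 108 rpm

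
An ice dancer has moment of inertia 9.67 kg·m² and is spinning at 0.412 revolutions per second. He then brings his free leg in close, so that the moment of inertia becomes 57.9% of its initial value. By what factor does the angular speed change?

ω₂/ω₁ ≈ 1.73

No external torque acts about the spin axis, so angular momentum is conserved.
I₂ = 0.579 × 9.67 = 5.599 kg·m².
ω₂/ω₁ = I₁/I₂ = 9.670 / 5.599 = 1.727.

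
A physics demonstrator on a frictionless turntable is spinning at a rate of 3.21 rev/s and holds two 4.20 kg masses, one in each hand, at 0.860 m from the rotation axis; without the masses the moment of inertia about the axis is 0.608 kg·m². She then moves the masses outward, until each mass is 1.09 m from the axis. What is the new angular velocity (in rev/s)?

With no external torque about the axis, L is conserved: I₁ω₁ = I₂ω₂.
I₁ = 0.608 + 2(4.20)(0.860)² = 6.821 kg·m²; I₂ = 0.608 + 2(4.20)(1.09)² = 10.59 kg·m².
ω₂ = I₁ω₁ / I₂ = (6.821)(3.21 rev/s) / (10.59) = 2.068 rev/s.

ω₂ ≈ 2.07 rev/s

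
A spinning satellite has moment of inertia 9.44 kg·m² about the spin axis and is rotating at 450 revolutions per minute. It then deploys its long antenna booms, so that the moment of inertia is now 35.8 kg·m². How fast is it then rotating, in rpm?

ω₂ ≈ 119 rpm

No external torque acts about the spin axis, so angular momentum is conserved.
ω₂ = I₁ω₁ / I₂ = (9.440)(450 rpm) / (35.80) = 118.7 rpm.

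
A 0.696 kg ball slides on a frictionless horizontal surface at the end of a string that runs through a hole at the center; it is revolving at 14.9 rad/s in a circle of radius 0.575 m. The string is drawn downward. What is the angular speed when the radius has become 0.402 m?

No torque about the axis ⇒ m r₁² ω₁ = m r₂² ω₂.
ω₂ = ω₁ (r₁/r₂)² = (14.9)(0.575/0.402)² = 30.48 rad/s.

ω₂ ≈ 30.5 rad/s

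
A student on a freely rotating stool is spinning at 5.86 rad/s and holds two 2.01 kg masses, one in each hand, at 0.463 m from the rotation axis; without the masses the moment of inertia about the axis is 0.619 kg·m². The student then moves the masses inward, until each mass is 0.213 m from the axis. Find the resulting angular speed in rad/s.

ω₂ ≈ 10.8 rad/s

No external torque acts about the spin axis, so angular momentum is conserved.
I₁ = 0.619 + 2(2.01)(0.463)² = 1.481 kg·m²; I₂ = 0.619 + 2(2.01)(0.213)² = 0.8014 kg·m².
ω₂ = I₁ω₁ / I₂ = (1.481)(5.86 rad/s) / (0.8014) = 10.83 rad/s.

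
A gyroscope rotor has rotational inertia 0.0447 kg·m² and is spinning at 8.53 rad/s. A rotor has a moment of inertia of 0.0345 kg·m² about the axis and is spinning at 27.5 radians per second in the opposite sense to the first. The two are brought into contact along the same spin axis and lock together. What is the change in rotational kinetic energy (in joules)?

No external torque acts about the common axis, so total angular momentum is conserved.
Taking A's sense as positive: L = (0.04470)(8.53) − (0.03450)(27.5) = -0.5675 kg·m²·rad/s.
Combined I = 0.04470 + 0.03450 = 0.07920 kg·m².
ω_f = L / I = -0.5675 / 0.07920 = -7.165 rad/s.
KE_i = ½ΣIω² = 14.67 J; KE_f = ½(0.07920)(7.165)² = 2.033 J.

ΔKE ≈ -12.6 J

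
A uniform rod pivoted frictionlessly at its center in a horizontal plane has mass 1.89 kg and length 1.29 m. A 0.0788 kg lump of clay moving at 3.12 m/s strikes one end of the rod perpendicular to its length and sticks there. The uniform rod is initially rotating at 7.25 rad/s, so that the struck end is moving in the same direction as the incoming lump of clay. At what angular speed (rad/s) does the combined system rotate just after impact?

The axle reaction passes through the pivot and exerts no torque about it; angular momentum about the pivot is conserved through the impact.
I_p = (1/12)(1.89)(1.29)² = 0.2621 kg·m². Taking the sense of the lump of clay's angular momentum as positive, L_{lump} = m v R = (0.0788)(3.12)(1.29/2) = 0.1586 kg·m²/s.
L_i = +I_p ω_p + m v R = +(0.2621)(7.25) + 0.1586 = 2.059 kg·m²/s.
After sticking, I_f = I_p + m R² = 0.2621 + (0.0788)(1.29/2)² = 0.2949 kg·m².
ω_f = L_i / I_f = 2.059 / 0.2949 = 6.982 rad/s.

|ω_f| ≈ 6.98 rad/s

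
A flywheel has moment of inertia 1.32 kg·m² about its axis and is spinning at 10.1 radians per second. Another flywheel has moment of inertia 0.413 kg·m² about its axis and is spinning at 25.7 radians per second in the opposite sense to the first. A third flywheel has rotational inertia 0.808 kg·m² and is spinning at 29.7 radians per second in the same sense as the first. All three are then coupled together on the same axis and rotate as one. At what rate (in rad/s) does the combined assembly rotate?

|ω_f| ≈ 10.5 rad/s

The coupling torques are internal; angular momentum about the shared axis is conserved.
Taking A's sense as positive: L = (1.320)(10.1) − (0.4130)(25.7) + (0.8080)(29.7) = 26.72 kg·m²·rad/s.
Combined I = 1.320 + 0.4130 + 0.8080 = 2.541 kg·m².
ω_f = L / I = 26.72 / 2.541 = 10.51 rad/s.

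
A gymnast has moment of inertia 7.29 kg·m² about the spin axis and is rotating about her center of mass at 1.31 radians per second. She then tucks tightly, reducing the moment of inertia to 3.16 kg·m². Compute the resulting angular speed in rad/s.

Angular momentum about the spin axis is conserved since the torque about it is zero.
ω₂ = I₁ω₁ / I₂ = (7.290)(1.31 rad/s) / (3.160) = 3.022 rad/s.

ω₂ ≈ 3.02 rad/s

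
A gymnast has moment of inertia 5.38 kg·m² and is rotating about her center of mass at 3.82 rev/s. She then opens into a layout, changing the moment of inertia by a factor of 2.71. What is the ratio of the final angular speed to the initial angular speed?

ω₂/ω₁ ≈ 0.369

No external torque acts about the spin axis, so angular momentum is conserved.
I₂ = 2.71 × 5.38 = 14.58 kg·m².
ω₂/ω₁ = I₁/I₂ = 5.380 / 14.58 = 0.3690.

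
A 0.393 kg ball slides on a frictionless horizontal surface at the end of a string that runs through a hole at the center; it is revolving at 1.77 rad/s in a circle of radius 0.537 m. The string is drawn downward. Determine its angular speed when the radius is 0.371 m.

ω₂ ≈ 3.71 rad/s

No torque about the axis ⇒ m r₁² ω₁ = m r₂² ω₂.
ω₂ = ω₁ (r₁/r₂)² = (1.77)(0.537/0.371)² = 3.708 rad/s.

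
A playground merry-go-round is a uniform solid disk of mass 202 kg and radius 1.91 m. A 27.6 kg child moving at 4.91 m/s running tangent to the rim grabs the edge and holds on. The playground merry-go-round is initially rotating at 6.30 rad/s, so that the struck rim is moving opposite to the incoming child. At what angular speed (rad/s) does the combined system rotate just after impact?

The axle reaction passes through the axle and exerts no torque about it; angular momentum about the axle is conserved through the impact.
I_p = ½(202)(1.91)² = 368.5 kg·m². Taking the sense of the child's angular momentum as positive, L_{child} = m v R = (27.6)(4.91)(1.91) = 258.8 kg·m²/s.
L_i = −I_p ω_p + m v R = −(368.5)(6.30) + 258.8 = -2062 kg·m²/s.
After sticking, I_f = I_p + m R² = 368.5 + (27.6)(1.91)² = 469.1 kg·m².
ω_f = L_i / I_f = -2062 / 469.1 = -4.396 rad/s.

|ω_f| ≈ 4.40 rad/s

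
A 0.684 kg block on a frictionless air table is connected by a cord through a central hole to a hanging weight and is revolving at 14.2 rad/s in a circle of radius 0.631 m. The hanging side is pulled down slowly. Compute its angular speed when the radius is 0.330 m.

The constraining force is radial, so m r² ω about the center is conserved.
ω₂ = ω₁ (r₁/r₂)² = (14.2)(0.631/0.330)² = 51.92 rad/s.

ω₂ ≈ 51.9 rad/s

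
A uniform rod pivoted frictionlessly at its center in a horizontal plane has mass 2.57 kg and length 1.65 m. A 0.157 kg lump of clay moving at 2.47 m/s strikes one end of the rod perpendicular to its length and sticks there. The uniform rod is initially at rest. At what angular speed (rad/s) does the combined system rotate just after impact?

|ω_f| ≈ 0.464 rad/s

About the pivot the impulsive forces during the collision are internal, so angular momentum about that axis is conserved.
I_p = (1/12)(2.57)(1.65)² = 0.5831 kg·m². Taking the sense of the lump of clay's angular momentum as positive, L_{lump} = m v R = (0.157)(2.47)(1.65/2) = 0.3199 kg·m²/s.
L_i = 0 + 0.3199 = 0.3199 kg·m²/s.
After sticking, I_f = I_p + m R² = 0.5831 + (0.157)(1.65/2)² = 0.6899 kg·m².
ω_f = L_i / I_f = 0.3199 / 0.6899 = 0.4637 rad/s.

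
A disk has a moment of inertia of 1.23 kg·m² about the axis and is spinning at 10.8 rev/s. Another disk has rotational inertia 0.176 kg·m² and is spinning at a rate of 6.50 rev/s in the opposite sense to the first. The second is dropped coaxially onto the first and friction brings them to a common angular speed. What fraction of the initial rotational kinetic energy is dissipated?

The coupling torques are internal; angular momentum about the shared axis is conserved.
Taking A's sense as positive: L = (1.230)(10.8) − (0.1760)(6.50) = 12.14 kg·m²·rev/s.
Combined I = 1.230 + 0.1760 = 1.406 kg·m².
ω_f = L / I = 12.14 / 1.406 = 8.634 rev/s.
KE_i = ½ΣIω² = 2979 J; KE_f = ½(1.406)(54.25)² = 2069 J.
Fraction dissipated = (KE_i − KE_f)/KE_i = 0.3054.

fraction ≈ 0.305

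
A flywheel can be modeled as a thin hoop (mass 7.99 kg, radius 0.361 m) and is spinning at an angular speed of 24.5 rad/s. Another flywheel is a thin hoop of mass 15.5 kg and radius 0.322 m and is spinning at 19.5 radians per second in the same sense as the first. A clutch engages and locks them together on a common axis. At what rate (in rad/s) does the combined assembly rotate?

|ω_f| ≈ 21.5 rad/s

The coupling torques are internal; angular momentum about the shared axis is conserved.
Moments of inertia: I_A = (7.99)(0.361)² = 1.041 kg·m²; I_B = (15.5)(0.322)² = 1.607 kg·m².
Taking A's sense as positive: L = (1.041)(24.5) + (1.607)(19.5) = 56.85 kg·m²·rad/s.
Combined I = 1.041 + 1.607 = 2.648 kg·m².
ω_f = L / I = 56.85 / 2.648 = 21.47 rad/s.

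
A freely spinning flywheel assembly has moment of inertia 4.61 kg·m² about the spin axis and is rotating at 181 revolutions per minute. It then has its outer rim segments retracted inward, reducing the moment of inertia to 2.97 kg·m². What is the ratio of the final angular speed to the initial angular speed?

With no external torque about the axis, L is conserved: I₁ω₁ = I₂ω₂.
ω₂/ω₁ = I₁/I₂ = 4.610 / 2.970 = 1.552.

ω₂/ω₁ ≈ 1.55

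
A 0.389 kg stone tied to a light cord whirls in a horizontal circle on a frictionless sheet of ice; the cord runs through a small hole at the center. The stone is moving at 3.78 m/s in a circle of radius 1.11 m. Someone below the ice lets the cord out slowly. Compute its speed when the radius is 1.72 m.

v₂ ≈ 2.44 m/s

Central (radial) force ⇒ zero torque about the center ⇒ m v r is constant.
v₂ = v₁ r₁ / r₂ = (3.78)(1.11) / (1.72) = 2.439 m/s.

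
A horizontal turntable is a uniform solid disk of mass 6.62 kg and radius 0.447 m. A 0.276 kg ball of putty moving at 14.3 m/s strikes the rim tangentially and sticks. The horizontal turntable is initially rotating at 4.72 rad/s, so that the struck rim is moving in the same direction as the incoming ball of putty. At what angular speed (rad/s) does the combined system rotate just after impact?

The axle reaction passes through the axle and exerts no torque about it; angular momentum about the axle is conserved through the impact.
I_p = ½(6.62)(0.447)² = 0.6614 kg·m². Taking the sense of the ball of putty's angular momentum as positive, L_{ball} = m v R = (0.276)(14.3)(0.447) = 1.764 kg·m²/s.
L_i = +I_p ω_p + m v R = +(0.6614)(4.72) + 1.764 = 4.886 kg·m²/s.
After sticking, I_f = I_p + m R² = 0.6614 + (0.276)(0.447)² = 0.7165 kg·m².
ω_f = L_i / I_f = 4.886 / 0.7165 = 6.819 rad/s.

|ω_f| ≈ 6.82 rad/s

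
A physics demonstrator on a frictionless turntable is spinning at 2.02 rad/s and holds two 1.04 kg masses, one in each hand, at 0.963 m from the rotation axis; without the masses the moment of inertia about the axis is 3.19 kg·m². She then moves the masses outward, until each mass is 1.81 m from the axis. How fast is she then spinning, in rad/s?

No external torque acts about the spin axis, so angular momentum is conserved.
I₁ = 3.19 + 2(1.04)(0.963)² = 5.119 kg·m²; I₂ = 3.19 + 2(1.04)(1.81)² = 10.00 kg·m².
ω₂ = I₁ω₁ / I₂ = (5.119)(2.02 rad/s) / (10.00) = 1.034 rad/s.

ω₂ ≈ 1.03 rad/s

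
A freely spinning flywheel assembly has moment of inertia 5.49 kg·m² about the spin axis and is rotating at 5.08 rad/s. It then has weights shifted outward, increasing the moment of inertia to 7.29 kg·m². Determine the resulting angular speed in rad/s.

Angular momentum about the spin axis is conserved since the torque about it is zero.
ω₂ = I₁ω₁ / I₂ = (5.490)(5.08 rad/s) / (7.290) = 3.826 rad/s.

ω₂ ≈ 3.83 rad/s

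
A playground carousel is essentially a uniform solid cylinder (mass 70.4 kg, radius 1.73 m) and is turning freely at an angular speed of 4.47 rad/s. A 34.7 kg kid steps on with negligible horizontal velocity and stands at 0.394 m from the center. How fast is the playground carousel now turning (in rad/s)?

ω_f ≈ 4.25 rad/s

The added mass arrives with no angular momentum about the center, and any external torque about the center is negligible, so the system's angular momentum is conserved.
I_p = ½(70.4)(1.73)² = 105.4 kg·m².
Added inertia Σmr² = (34.7)(0.394)² = 5.387 kg·m²; I_f = 105.4 + 5.387 = 110.7 kg·m².
ω_f = I_p ω_i / I_f = (105.4)(4.47) / 110.7 = 4.253 rad/s.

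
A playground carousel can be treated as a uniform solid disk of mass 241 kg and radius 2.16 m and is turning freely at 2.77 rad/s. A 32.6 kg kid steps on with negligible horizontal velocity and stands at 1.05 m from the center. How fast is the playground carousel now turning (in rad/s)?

ω_f ≈ 2.60 rad/s

No external torque acts about the center; L_before = L_after.
I_p = ½(241)(2.16)² = 562.2 kg·m².
Added inertia Σmr² = (32.6)(1.05)² = 35.94 kg·m²; I_f = 562.2 + 35.94 = 598.1 kg·m².
ω_f = I_p ω_i / I_f = (562.2)(2.77) / 598.1 = 2.604 rad/s.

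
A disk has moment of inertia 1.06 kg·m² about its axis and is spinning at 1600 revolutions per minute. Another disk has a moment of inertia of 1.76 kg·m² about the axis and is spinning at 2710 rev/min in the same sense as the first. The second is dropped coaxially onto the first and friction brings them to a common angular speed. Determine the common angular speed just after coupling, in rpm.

No external torque acts about the common axis, so total angular momentum is conserved.
Taking A's sense as positive: L = (1.060)(1600) + (1.760)(2710) = 6466 kg·m²·rpm.
Combined I = 1.060 + 1.760 = 2.820 kg·m².
ω_f = L / I = 6466 / 2.820 = 2293 rpm.

|ω_f| ≈ 2290 rpm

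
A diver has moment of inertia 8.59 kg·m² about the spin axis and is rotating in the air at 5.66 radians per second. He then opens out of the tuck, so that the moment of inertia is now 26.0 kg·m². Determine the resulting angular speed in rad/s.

With no external torque about the axis, L is conserved: I₁ω₁ = I₂ω₂.
ω₂ = I₁ω₁ / I₂ = (8.590)(5.66 rad/s) / (26.00) = 1.870 rad/s.

ω₂ ≈ 1.87 rad/s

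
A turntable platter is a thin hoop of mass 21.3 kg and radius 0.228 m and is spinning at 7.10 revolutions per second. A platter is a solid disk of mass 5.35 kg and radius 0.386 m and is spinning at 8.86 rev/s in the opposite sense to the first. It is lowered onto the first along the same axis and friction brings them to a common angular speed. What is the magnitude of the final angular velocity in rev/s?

|ω_f| ≈ 2.88 rev/s

The coupling torques are internal; angular momentum about the shared axis is conserved.
Moments of inertia: I_A = (21.3)(0.228)² = 1.107 kg·m²; I_B = ½(5.35)(0.386)² = 0.3986 kg·m².
Taking A's sense as positive: L = (1.107)(7.10) − (0.3986)(8.86) = 4.330 kg·m²·rev/s.
Combined I = 1.107 + 0.3986 = 1.506 kg·m².
ω_f = L / I = 4.330 / 1.506 = 2.876 rev/s.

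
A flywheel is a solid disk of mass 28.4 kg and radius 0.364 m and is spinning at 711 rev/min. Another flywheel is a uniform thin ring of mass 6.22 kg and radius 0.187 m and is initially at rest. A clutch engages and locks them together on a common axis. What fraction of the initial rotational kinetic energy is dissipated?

fraction ≈ 0.104

No external torque acts about the common axis, so total angular momentum is conserved.
Moments of inertia: I_A = ½(28.4)(0.364)² = 1.881 kg·m²; I_B = (6.22)(0.187)² = 0.2175 kg·m².
Taking A's sense as positive: L = (1.881)(711) = 1338 kg·m²·rpm.
Combined I = 1.881 + 0.2175 = 2.099 kg·m².
ω_f = L / I = 1338 / 2.099 = 637.3 rpm.
KE_i = ½ΣIω² = 5215 J; KE_f = ½(2.099)(66.74)² = 4675 J.
Fraction dissipated = (KE_i − KE_f)/KE_i = 0.1036.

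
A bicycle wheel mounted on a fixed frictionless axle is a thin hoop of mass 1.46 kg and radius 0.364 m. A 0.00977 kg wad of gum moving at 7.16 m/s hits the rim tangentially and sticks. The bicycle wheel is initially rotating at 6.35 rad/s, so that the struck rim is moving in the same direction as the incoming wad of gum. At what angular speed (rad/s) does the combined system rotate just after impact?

|ω_f| ≈ 6.44 rad/s

About the axle the impulsive forces during the collision are internal, so angular momentum about that axis is conserved.
I_p = (1.46)(0.364)² = 0.1934 kg·m². Taking the sense of the wad of gum's angular momentum as positive, L_{wad} = m v R = (0.00977)(7.16)(0.364) = 0.02546 kg·m²/s.
L_i = +I_p ω_p + m v R = +(0.1934)(6.35) + 0.02546 = 1.254 kg·m²/s.
After sticking, I_f = I_p + m R² = 0.1934 + (0.00977)(0.364)² = 0.1947 kg·m².
ω_f = L_i / I_f = 1.254 / 0.1947 = 6.439 rad/s.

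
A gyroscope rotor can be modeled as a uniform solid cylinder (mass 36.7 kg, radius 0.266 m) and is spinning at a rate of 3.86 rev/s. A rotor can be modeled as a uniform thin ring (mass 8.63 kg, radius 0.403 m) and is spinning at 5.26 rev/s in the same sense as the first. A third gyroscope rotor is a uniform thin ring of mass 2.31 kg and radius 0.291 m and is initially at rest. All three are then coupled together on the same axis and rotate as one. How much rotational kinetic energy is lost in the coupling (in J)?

ΔKE lost ≈ 102 J

No external torque acts about the common axis, so total angular momentum is conserved.
Moments of inertia: I_A = ½(36.7)(0.266)² = 1.298 kg·m²; I_B = (8.63)(0.403)² = 1.402 kg·m²; I_C = (2.31)(0.291)² = 0.1956 kg·m².
Taking A's sense as positive: L = (1.298)(3.86) + (1.402)(5.26) = 12.38 kg·m²·rev/s.
Combined I = 1.298 + 1.402 + 0.1956 = 2.896 kg·m².
ω_f = L / I = 12.38 / 2.896 = 4.277 rev/s.
KE_i = ½ΣIω² = 1147 J; KE_f = ½(2.896)(26.87)² = 1045 J.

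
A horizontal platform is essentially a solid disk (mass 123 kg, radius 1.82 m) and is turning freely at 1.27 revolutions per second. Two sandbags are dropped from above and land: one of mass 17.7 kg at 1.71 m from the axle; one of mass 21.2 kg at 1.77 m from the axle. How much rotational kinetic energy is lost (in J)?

The added mass arrives with no angular momentum about the axle, and any external torque about the axle is negligible, so the system's angular momentum is conserved.
I_p = ½(123)(1.82)² = 203.7 kg·m².
Added inertia Σmr² = (17.7)(1.71)² + (21.2)(1.77)² = 118.2 kg·m²; I_f = 203.7 + 118.2 = 321.9 kg·m².
ω_f = I_p ω_i / I_f = (203.7)(1.27) / 321.9 = 0.8037 rev/s.
KE_i = ½(203.7)(7.980 rad/s)² = 6486 J; KE_f = ½(321.9)(5.050)² = 4105 J.

energy lost ≈ 2380 J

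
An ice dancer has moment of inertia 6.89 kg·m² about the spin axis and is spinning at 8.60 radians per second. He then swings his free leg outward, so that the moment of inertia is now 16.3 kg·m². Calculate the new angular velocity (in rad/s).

ω₂ ≈ 3.64 rad/s

With no external torque about the axis, L is conserved: I₁ω₁ = I₂ω₂.
ω₂ = I₁ω₁ / I₂ = (6.890)(8.60 rad/s) / (16.30) = 3.635 rad/s.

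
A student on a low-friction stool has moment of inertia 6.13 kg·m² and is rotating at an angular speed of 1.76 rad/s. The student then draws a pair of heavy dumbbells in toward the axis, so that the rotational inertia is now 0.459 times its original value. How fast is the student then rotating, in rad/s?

Angular momentum about the spin axis is conserved since the torque about it is zero.
I₂ = 0.459 × 6.13 = 2.814 kg·m².
ω₂ = I₁ω₁ / I₂ = (6.130)(1.76 rad/s) / (2.814) = 3.834 rad/s.

ω₂ ≈ 3.83 rad/s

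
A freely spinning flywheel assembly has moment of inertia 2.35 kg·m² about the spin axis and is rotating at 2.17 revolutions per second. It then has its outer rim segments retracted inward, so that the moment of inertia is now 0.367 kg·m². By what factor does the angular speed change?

ω₂/ω₁ ≈ 6.40

With no external torque about the axis, L is conserved: I₁ω₁ = I₂ω₂.
ω₂/ω₁ = I₁/I₂ = 2.350 / 0.3670 = 6.403.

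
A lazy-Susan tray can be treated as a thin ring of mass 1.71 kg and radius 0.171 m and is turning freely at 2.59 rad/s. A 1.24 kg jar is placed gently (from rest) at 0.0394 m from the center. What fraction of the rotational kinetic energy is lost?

fraction ≈ 0.0371

The added mass arrives with no angular momentum about the center, and any external torque about the center is negligible, so the system's angular momentum is conserved.
I_p = (1.71)(0.171)² = 0.05000 kg·m².
Added inertia Σmr² = (1.24)(0.0394)² = 0.001925 kg·m²; I_f = 0.05000 + 0.001925 = 0.05193 kg·m².
ω_f = I_p ω_i / I_f = (0.05000)(2.59) / 0.05193 = 2.494 rad/s.
KE_i = ½(0.05000)(2.590 rad/s)² = 0.1677 J; KE_f = ½(0.05193)(2.494)² = 0.1615 J.
Fraction lost = 0.03707.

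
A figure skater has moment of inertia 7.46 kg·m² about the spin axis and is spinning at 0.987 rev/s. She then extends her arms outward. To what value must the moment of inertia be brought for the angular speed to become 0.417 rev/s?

With no external torque about the axis, L is conserved: I₁ω₁ = I₂ω₂.
I₂ = I₁ω₁ / ω₂ = (7.46)(0.987) / (0.417) = 17.66 kg·m².

I₂ ≈ 17.7 kg·m²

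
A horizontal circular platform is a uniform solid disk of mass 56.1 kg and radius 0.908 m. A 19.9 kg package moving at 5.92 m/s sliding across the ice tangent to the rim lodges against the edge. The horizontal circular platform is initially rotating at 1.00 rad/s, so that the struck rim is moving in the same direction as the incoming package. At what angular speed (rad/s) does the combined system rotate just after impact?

|ω_f| ≈ 3.29 rad/s

The axle reaction passes through the central axle and exerts no torque about it; angular momentum about the central axle is conserved through the impact.
I_p = ½(56.1)(0.908)² = 23.13 kg·m². Taking the sense of the package's angular momentum as positive, L_{package} = m v R = (19.9)(5.92)(0.908) = 107.0 kg·m²/s.
L_i = +I_p ω_p + m v R = +(23.13)(1.00) + 107.0 = 130.1 kg·m²/s.
After sticking, I_f = I_p + m R² = 23.13 + (19.9)(0.908)² = 39.53 kg·m².
ω_f = L_i / I_f = 130.1 / 39.53 = 3.291 rad/s.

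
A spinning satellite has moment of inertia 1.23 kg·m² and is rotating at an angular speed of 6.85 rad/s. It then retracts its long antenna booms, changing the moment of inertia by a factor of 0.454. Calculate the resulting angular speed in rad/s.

With no external torque about the axis, L is conserved: I₁ω₁ = I₂ω₂.
I₂ = 0.454 × 1.23 = 0.5584 kg·m².
ω₂ = I₁ω₁ / I₂ = (1.230)(6.85 rad/s) / (0.5584) = 15.09 rad/s.

ω₂ ≈ 15.1 rad/s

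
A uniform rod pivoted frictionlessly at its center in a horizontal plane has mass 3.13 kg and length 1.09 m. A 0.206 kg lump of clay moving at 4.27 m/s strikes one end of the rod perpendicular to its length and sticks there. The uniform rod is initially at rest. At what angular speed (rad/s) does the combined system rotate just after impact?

|ω_f| ≈ 1.29 rad/s

The axle reaction passes through the pivot and exerts no torque about it; angular momentum about the pivot is conserved through the impact.
I_p = (1/12)(3.13)(1.09)² = 0.3099 kg·m². Taking the sense of the lump of clay's angular momentum as positive, L_{lump} = m v R = (0.206)(4.27)(1.09/2) = 0.4794 kg·m²/s.
L_i = 0 + 0.4794 = 0.4794 kg·m²/s.
After sticking, I_f = I_p + m R² = 0.3099 + (0.206)(1.09/2)² = 0.3711 kg·m².
ω_f = L_i / I_f = 0.4794 / 0.3711 = 1.292 rad/s.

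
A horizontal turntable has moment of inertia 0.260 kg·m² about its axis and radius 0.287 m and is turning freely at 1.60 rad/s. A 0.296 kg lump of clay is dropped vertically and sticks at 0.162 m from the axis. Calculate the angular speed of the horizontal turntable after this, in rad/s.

ω_f ≈ 1.55 rad/s

The added mass arrives with no angular momentum about the axis, and any external torque about the axis is negligible, so the system's angular momentum is conserved.
Added inertia Σmr² = (0.296)(0.162)² = 0.007768 kg·m²; I_f = 0.2600 + 0.007768 = 0.2678 kg·m².
ω_f = I_p ω_i / I_f = (0.2600)(1.60) / 0.2678 = 1.554 rad/s.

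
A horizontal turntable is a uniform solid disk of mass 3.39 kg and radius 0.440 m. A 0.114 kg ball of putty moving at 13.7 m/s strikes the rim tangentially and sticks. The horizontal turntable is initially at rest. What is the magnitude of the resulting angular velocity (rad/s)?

|ω_f| ≈ 1.96 rad/s

About the axle the impulsive forces during the collision are internal, so angular momentum about that axis is conserved.
I_p = ½(3.39)(0.440)² = 0.3282 kg·m². Taking the sense of the ball of putty's angular momentum as positive, L_{ball} = m v R = (0.114)(13.7)(0.440) = 0.6872 kg·m²/s.
L_i = 0 + 0.6872 = 0.6872 kg·m²/s.
After sticking, I_f = I_p + m R² = 0.3282 + (0.114)(0.440)² = 0.3502 kg·m².
ω_f = L_i / I_f = 0.6872 / 0.3502 = 1.962 rad/s.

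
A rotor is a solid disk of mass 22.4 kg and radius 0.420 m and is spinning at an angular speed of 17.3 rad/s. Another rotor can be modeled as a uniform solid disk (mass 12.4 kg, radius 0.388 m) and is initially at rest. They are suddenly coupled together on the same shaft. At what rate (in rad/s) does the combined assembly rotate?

The coupling torques are internal; angular momentum about the shared axis is conserved.
Moments of inertia: I_A = ½(22.4)(0.420)² = 1.976 kg·m²; I_B = ½(12.4)(0.388)² = 0.9334 kg·m².
Taking A's sense as positive: L = (1.976)(17.3) = 34.18 kg·m²·rad/s.
Combined I = 1.976 + 0.9334 = 2.909 kg·m².
ω_f = L / I = 34.18 / 2.909 = 11.75 rad/s.

|ω_f| ≈ 11.7 rad/s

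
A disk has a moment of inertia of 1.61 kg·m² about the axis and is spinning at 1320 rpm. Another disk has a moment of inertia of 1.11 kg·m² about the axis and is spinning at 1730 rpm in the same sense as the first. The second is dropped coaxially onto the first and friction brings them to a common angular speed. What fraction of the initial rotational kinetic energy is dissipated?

fraction ≈ 0.0180

No external torque acts about the common axis, so total angular momentum is conserved.
Taking A's sense as positive: L = (1.610)(1320) + (1.110)(1730) = 4046 kg·m²·rpm.
Combined I = 1.610 + 1.110 = 2.720 kg·m².
ω_f = L / I = 4046 / 2.720 = 1487 rpm.
KE_i = ½ΣIω² = 33600 J; KE_f = ½(2.720)(155.8)² = 32990 J.
Fraction dissipated = (KE_i − KE_f)/KE_i = 0.01802.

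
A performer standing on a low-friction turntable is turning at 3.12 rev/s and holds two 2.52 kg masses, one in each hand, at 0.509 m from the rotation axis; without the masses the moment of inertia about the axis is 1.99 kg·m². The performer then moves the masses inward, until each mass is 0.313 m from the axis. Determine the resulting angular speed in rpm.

ω₂ ≈ 248 rpm

Angular momentum about the spin axis is conserved since the torque about it is zero.
I₁ = 1.99 + 2(2.52)(0.509)² = 3.296 kg·m²; I₂ = 1.99 + 2(2.52)(0.313)² = 2.484 kg·m².
ω₂ = I₁ω₁ / I₂ = (3.296)(3.12 rev/s) / (2.484) = 4.140 rev/s = 248.4 rpm.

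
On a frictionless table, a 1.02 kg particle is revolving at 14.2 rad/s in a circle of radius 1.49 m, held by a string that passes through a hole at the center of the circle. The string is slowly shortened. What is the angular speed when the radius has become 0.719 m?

No torque about the axis ⇒ m r₁² ω₁ = m r₂² ω₂.
ω₂ = ω₁ (r₁/r₂)² = (14.2)(1.49/0.719)² = 60.98 rad/s.

ω₂ ≈ 61.0 rad/s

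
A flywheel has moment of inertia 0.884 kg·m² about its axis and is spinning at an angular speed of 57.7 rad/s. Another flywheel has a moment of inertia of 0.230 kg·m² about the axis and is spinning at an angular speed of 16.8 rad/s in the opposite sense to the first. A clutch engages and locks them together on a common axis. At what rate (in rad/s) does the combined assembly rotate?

|ω_f| ≈ 42.3 rad/s

The coupling torques are internal; angular momentum about the shared axis is conserved.
Taking A's sense as positive: L = (0.8840)(57.7) − (0.2300)(16.8) = 47.14 kg·m²·rad/s.
Combined I = 0.8840 + 0.2300 = 1.114 kg·m².
ω_f = L / I = 47.14 / 1.114 = 42.32 rad/s.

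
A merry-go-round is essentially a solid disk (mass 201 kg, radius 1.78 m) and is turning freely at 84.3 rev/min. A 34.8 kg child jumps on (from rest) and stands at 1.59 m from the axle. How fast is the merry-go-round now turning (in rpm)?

No external torque acts about the axle; L_before = L_after.
I_p = ½(201)(1.78)² = 318.4 kg·m².
Added inertia Σmr² = (34.8)(1.59)² = 87.98 kg·m²; I_f = 318.4 + 87.98 = 406.4 kg·m².
ω_f = I_p ω_i / I_f = (318.4)(84.3) / 406.4 = 66.05 rpm.

ω_f ≈ 66.1 rpm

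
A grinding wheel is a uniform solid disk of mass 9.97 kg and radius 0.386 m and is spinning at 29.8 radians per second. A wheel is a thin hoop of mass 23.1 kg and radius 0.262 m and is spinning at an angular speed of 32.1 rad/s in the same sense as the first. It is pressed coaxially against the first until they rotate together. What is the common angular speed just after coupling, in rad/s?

No external torque acts about the common axis, so total angular momentum is conserved.
Moments of inertia: I_A = ½(9.97)(0.386)² = 0.7427 kg·m²; I_B = (23.1)(0.262)² = 1.586 kg·m².
Taking A's sense as positive: L = (0.7427)(29.8) + (1.586)(32.1) = 73.03 kg·m²·rad/s.
Combined I = 0.7427 + 1.586 = 2.328 kg·m².
ω_f = L / I = 73.03 / 2.328 = 31.37 rad/s.

|ω_f| ≈ 31.4 rad/s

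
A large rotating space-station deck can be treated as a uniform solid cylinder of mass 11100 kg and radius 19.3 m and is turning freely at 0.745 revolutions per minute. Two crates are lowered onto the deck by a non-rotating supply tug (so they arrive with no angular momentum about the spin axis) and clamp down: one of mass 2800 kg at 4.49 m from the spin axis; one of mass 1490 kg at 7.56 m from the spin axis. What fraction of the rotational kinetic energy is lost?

No external torque acts about the spin axis; L_before = L_after.
I_p = ½(11100)(19.3)² = 2.067e+06 kg·m².
Added inertia Σmr² = (2800)(4.49)² + (1490)(7.56)² = 1.416e+05 kg·m²; I_f = 2.067e+06 + 1.416e+05 = 2.209e+06 kg·m².
ω_f = I_p ω_i / I_f = (2.067e+06)(0.745) / 2.209e+06 = 0.6972 rpm.
KE_i = ½(2.067e+06)(0.07802 rad/s)² = 6291 J; KE_f = ½(2.209e+06)(0.07301)² = 5888 J.
Fraction lost = 0.06411.

fraction ≈ 0.0641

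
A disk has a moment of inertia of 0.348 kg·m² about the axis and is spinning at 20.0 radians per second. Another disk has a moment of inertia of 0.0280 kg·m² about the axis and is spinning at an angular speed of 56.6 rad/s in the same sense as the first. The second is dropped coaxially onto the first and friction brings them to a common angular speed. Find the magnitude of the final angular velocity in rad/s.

No external torque acts about the common axis, so total angular momentum is conserved.
Taking A's sense as positive: L = (0.3480)(20.0) + (0.02800)(56.6) = 8.545 kg·m²·rad/s.
Combined I = 0.3480 + 0.02800 = 0.3760 kg·m².
ω_f = L / I = 8.545 / 0.3760 = 22.73 rad/s.

|ω_f| ≈ 22.7 rad/s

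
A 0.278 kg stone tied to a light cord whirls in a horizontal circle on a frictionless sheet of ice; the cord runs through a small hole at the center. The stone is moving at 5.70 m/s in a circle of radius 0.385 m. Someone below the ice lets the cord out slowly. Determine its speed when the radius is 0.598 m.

The only horizontal force on the mass is along the cord (radial), so it exerts no torque about the hole and angular momentum m v r is conserved.
v₂ = v₁ r₁ / r₂ = (5.70)(0.385) / (0.598) = 3.670 m/s.

v₂ ≈ 3.67 m/s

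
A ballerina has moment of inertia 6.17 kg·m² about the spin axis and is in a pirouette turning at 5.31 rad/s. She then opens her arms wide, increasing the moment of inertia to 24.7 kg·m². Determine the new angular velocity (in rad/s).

ω₂ ≈ 1.33 rad/s

No external torque acts about the spin axis, so angular momentum is conserved.
ω₂ = I₁ω₁ / I₂ = (6.170)(5.31 rad/s) / (24.70) = 1.326 rad/s.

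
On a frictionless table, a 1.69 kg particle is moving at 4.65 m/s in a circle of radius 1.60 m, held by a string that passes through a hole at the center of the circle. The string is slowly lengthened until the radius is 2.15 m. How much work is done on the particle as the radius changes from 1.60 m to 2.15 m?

W ≈ -8.15 J

The only horizontal force on the mass is along the cord (radial), so it exerts no torque about the hole and angular momentum m v r is conserved.
v₂ = v₁ r₁ / r₂ = (4.65)(1.60) / (2.15) = 3.460 m/s.
W = ΔKE = ½m(v₂² − v₁²) = -8.152 J.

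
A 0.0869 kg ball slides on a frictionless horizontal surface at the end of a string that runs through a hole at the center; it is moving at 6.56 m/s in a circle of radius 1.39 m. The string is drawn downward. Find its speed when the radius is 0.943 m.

Central (radial) force ⇒ zero torque about the center ⇒ m v r is constant.
v₂ = v₁ r₁ / r₂ = (6.56)(1.39) / (0.943) = 9.670 m/s.

v₂ ≈ 9.67 m/s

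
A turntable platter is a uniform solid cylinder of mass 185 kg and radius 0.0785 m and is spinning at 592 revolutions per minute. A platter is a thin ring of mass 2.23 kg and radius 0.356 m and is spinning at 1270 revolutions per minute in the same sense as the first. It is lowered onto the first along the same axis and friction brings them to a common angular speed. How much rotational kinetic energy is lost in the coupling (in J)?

ΔKE lost ≈ 476 J

No external torque acts about the common axis, so total angular momentum is conserved.
Moments of inertia: I_A = ½(185)(0.0785)² = 0.5700 kg·m²; I_B = (2.23)(0.356)² = 0.2826 kg·m².
Taking A's sense as positive: L = (0.5700)(592) + (0.2826)(1270) = 696.4 kg·m²·rpm.
Combined I = 0.5700 + 0.2826 = 0.8526 kg·m².
ω_f = L / I = 696.4 / 0.8526 = 816.7 rpm.
KE_i = ½ΣIω² = 3595 J; KE_f = ½(0.8526)(85.53)² = 3119 J.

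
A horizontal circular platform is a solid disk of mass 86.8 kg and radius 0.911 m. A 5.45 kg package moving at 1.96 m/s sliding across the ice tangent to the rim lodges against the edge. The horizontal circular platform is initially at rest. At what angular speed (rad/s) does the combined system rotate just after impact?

About the central axle the impulsive forces during the collision are internal, so angular momentum about that axis is conserved.
I_p = ½(86.8)(0.911)² = 36.02 kg·m². Taking the sense of the package's angular momentum as positive, L_{package} = m v R = (5.45)(1.96)(0.911) = 9.731 kg·m²/s.
L_i = 0 + 9.731 = 9.731 kg·m²/s.
After sticking, I_f = I_p + m R² = 36.02 + (5.45)(0.911)² = 40.54 kg·m².
ω_f = L_i / I_f = 9.731 / 40.54 = 0.2400 rad/s.

|ω_f| ≈ 0.240 rad/s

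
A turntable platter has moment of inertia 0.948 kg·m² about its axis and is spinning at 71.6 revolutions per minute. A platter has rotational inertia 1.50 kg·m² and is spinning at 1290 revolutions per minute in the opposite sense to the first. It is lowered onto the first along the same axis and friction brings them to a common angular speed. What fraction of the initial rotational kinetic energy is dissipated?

fraction ≈ 0.431

The coupling torques are internal; angular momentum about the shared axis is conserved.
Taking A's sense as positive: L = (0.9480)(71.6) − (1.500)(1290) = -1867 kg·m²·rpm.
Combined I = 0.9480 + 1.500 = 2.448 kg·m².
ω_f = L / I = -1867 / 2.448 = -762.7 rpm.
KE_i = ½ΣIω² = 13710 J; KE_f = ½(2.448)(79.87)² = 7808 J.
Fraction dissipated = (KE_i − KE_f)/KE_i = 0.4306.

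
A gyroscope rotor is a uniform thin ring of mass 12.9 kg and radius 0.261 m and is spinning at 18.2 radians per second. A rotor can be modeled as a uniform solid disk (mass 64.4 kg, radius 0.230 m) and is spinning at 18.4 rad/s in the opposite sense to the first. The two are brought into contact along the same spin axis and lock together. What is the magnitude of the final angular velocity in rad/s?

|ω_f| ≈ 5.94 rad/s

The coupling torques are internal; angular momentum about the shared axis is conserved.
Moments of inertia: I_A = (12.9)(0.261)² = 0.8788 kg·m²; I_B = ½(64.4)(0.230)² = 1.703 kg·m².
Taking A's sense as positive: L = (0.8788)(18.2) − (1.703)(18.4) = -15.35 kg·m²·rad/s.
Combined I = 0.8788 + 1.703 = 2.582 kg·m².
ω_f = L / I = -15.35 / 2.582 = -5.944 rad/s.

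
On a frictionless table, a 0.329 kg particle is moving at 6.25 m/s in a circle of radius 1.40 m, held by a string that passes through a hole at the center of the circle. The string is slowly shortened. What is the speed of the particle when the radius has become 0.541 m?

v₂ ≈ 16.2 m/s

The only horizontal force on the mass is along the cord (radial), so it exerts no torque about the hole and angular momentum m v r is conserved.
v₂ = v₁ r₁ / r₂ = (6.25)(1.40) / (0.541) = 16.17 m/s.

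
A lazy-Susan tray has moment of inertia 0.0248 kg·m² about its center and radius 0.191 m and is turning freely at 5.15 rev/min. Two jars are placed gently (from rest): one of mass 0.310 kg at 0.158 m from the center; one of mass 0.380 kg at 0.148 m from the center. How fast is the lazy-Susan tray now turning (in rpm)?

ω_f ≈ 3.13 rpm

The added mass arrives with no angular momentum about the center, and any external torque about the center is negligible, so the system's angular momentum is conserved.
Added inertia Σmr² = (0.310)(0.158)² + (0.380)(0.148)² = 0.01606 kg·m²; I_f = 0.02480 + 0.01606 = 0.04086 kg·m².
ω_f = I_p ω_i / I_f = (0.02480)(5.15) / 0.04086 = 3.126 rpm.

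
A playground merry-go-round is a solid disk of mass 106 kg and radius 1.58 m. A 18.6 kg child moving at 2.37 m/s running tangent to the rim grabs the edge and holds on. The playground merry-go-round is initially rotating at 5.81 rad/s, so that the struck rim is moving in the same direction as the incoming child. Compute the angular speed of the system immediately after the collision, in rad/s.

The axle reaction passes through the axle and exerts no torque about it; angular momentum about the axle is conserved through the impact.
I_p = ½(106)(1.58)² = 132.3 kg·m². Taking the sense of the child's angular momentum as positive, L_{child} = m v R = (18.6)(2.37)(1.58) = 69.65 kg·m²/s.
L_i = +I_p ω_p + m v R = +(132.3)(5.81) + 69.65 = 838.4 kg·m²/s.
After sticking, I_f = I_p + m R² = 132.3 + (18.6)(1.58)² = 178.7 kg·m².
ω_f = L_i / I_f = 838.4 / 178.7 = 4.690 rad/s.

|ω_f| ≈ 4.69 rad/s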